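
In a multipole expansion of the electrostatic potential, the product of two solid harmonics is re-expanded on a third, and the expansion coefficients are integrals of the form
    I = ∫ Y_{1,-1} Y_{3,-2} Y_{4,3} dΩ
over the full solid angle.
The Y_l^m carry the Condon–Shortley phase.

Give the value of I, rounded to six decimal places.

-0.282095

Rules hold: Σm=0, L=8 even, 2≤4≤4.
N = 3·7·9 = 189
Δ = 0!·2!·6!/9! = 1/252
Racah Σ t=0..0: t=0:+1/36 = 1/36
⇒ 3j(1 3 4; 0 0 0)² = 4/63, sgn +1
Racah Σ t=0..0: t=0:+1/240 = 1/240
⇒ 3j(1 3 4; -1 -2 3)² = 1/12, sgn -1
4πI² = N·(3j₀)²·(3jₘ)² = 1/1
I = -1·√(1/4π) = -0.28209479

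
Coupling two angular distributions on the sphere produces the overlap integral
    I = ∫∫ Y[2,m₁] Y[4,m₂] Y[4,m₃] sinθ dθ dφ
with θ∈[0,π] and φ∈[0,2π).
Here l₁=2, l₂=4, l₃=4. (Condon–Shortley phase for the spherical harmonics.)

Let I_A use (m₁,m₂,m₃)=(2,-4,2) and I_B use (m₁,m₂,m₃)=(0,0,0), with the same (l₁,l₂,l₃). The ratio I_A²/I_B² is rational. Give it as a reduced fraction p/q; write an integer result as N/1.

21/50

l's match ⇒ only the (l;m) 3-j factors differ between A and B.
A: triangle coeff Δ(2,4,4) = 1/13860; Σ_t [0,0]: t=0:+1/2880 = 1/2880; (3j)²=2/165 [(2 4 4; 2 -4 2)], sign=+1
B: triangle coeff Δ(2,4,4) = 1/13860; Σ_t [0,2]: t=0:+1/192 t=1:−1/36 t=2:+1/192 = -5/288; (3j)²=20/693 [(2 4 4; 0 0 0)], sign=-1
I_A²/I_B² = (2/165)/(20/693) = 21/50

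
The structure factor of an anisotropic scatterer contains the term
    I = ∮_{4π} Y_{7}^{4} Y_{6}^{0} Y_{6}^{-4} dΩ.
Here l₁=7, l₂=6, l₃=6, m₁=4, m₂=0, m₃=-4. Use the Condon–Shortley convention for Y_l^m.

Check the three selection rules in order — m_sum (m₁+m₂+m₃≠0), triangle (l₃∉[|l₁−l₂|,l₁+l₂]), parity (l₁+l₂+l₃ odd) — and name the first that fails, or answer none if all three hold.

Σmᵢ = 0  ✓
l₃∈[|l₁−l₂|,l₁+l₂]=[1,13], have l₃=6  ✓
Σlᵢ = 19 ⇒ odd  ✗

parity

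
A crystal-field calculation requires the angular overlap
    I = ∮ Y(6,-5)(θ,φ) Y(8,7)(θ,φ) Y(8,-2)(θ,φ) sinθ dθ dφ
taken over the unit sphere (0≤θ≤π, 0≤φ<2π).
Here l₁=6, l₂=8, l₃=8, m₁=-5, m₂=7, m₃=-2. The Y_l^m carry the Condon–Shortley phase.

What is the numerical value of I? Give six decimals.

m-sum 0 ✓  L=22 even ✓  2≤8≤14 ✓
Π(2lᵢ+1) = 13×17×17 = 3757
triangle coeff Δ(6,8,8) = 1/13742520792
Σ_t [0,6]: t=0:+1/41803776000 t=1:−1/435456000 t=2:+1/39813120 t=3:−1/18662400 t=4:+1/39813120 t=5:−1/435456000 t=6:+1/41803776000 = -11/1393459200
(3j)²=600/96577 [(6 8 8; 0 0 0)], sign=-1
Σ_t [5,6]: t=5:−1/313528320000 t=6:+1/31352832000 = 1/34836480000
(3j)²=243/29716 [(6 8 8; -5 7 -2)], sign=+1
⇒ 4πI² = 36450/190969
I = (-1)√(36450/190969/(4π)) = -0.12324304

-0.123243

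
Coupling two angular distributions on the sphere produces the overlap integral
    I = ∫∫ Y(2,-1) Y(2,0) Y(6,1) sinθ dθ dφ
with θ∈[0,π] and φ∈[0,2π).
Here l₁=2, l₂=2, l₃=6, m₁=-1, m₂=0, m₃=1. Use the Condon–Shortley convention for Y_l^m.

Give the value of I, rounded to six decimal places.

0.000000

|2−2|≤6≤2+2 violated ⇒ I = 0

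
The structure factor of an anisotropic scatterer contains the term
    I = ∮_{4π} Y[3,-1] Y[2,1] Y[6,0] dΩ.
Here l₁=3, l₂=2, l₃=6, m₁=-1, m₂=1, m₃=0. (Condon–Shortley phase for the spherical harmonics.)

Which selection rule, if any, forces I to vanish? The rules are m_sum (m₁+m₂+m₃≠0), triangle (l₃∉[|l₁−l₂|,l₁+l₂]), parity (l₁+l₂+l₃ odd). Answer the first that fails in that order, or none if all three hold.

triangle

m₁+m₂+m₃ = -1 + 1 + 0 = 0  ✓
triangle: |3−2|=1 ≤ l₃=6 ≤ 3+2=5  ✗
parity: l₁+l₂+l₃ = 11 is odd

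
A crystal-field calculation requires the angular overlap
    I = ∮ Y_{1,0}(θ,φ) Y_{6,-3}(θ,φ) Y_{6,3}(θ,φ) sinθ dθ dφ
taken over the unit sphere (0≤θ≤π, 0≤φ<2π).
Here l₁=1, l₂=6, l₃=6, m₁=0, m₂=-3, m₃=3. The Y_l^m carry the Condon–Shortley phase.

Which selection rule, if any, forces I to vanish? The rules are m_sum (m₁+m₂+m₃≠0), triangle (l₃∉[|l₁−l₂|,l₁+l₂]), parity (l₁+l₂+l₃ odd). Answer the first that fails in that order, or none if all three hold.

parity

Σmᵢ = 0  ✓
l₃∈[|l₁−l₂|,l₁+l₂]=[5,7], have l₃=6  ✓
Σlᵢ = 13 ⇒ odd  ✗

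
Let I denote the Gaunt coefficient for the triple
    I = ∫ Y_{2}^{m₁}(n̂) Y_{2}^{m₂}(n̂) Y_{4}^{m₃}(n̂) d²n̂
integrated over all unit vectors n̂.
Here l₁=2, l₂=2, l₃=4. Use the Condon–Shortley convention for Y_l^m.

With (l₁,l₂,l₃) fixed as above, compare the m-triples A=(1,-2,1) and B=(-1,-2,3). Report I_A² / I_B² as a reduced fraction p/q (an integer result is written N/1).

1/7

Same 2,2,4: normalisation and zero-m 3j drop out of the ratio.
A: Δ: 0! 4! 4! / 9! → 1/630; sum: t=0:+1/144 = 1/144; 3j²(2 2 4; 1 -2 1) = Δ·Π!·Σ² = 1/126  (sign -1)
B: Δ: 0! 4! 4! / 9! → 1/630; sum: t=0:+1/144 = 1/144; 3j²(2 2 4; -1 -2 3) = Δ·Π!·Σ² = 1/18  (sign -1)
I_A²/I_B² = (1/126)/(1/18) = 1/7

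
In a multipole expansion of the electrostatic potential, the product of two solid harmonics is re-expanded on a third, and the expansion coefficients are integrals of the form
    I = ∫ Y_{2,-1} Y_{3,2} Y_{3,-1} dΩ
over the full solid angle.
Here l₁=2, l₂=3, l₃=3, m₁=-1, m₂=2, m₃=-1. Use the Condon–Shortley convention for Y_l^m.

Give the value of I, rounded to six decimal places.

0.162868

m-sum 0 ✓  L=8 even ✓  1≤3≤5 ✓
Π(2lᵢ+1) = 5×7×7 = 245
triangle coeff Δ(2,3,3) = 1/3780
Σ_t [0,2]: t=0:+1/24 t=1:−1/4 t=2:+1/24 = -1/6
(3j)²=4/105 [(2 3 3; 0 0 0)], sign=+1
Σ_t [1,2]: t=1:−1/48 t=2:+1/12 = 1/16
(3j)²=1/28 [(2 3 3; -1 2 -1)], sign=+1
⇒ 4πI² = 1/3
I = (+1)√(1/3/(4π)) = 0.16286750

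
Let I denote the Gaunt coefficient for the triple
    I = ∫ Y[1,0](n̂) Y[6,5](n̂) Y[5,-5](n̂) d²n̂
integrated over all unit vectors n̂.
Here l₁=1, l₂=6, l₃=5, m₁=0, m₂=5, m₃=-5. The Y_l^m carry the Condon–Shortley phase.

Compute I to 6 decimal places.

-0.135514

Checks pass: Σm=0; 12 even; l₃=5∈[5,7].
(2·1+1)(2·6+1)(2·5+1) = 429
Δ: 2! 0! 10! / 13! → 1/858
sum: t=1:−1/14400 = -1/14400
3j²(1 6 5; 0 0 0) = Δ·Π!·Σ² = 6/143  (sign +1)
sum: t=1:−1/3628800 = -1/3628800
3j²(1 6 5; 0 5 -5) = Δ·Π!·Σ² = 1/78  (sign -1)
combine: 4πI² = 429·6/143·1/78 = 3/13
take √, sign -1: I = -0.13551395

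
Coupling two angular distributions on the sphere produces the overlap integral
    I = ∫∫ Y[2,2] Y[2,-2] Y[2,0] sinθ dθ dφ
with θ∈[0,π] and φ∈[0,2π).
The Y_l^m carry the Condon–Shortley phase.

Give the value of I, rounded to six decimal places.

-0.180224

m-sum 0 ✓  L=6 even ✓  0≤2≤4 ✓
Π(2lᵢ+1) = 5×5×5 = 125
triangle coeff Δ(2,2,2) = 1/630
Σ_t [0,2]: t=0:+1/8 t=1:−1/1 t=2:+1/8 = -3/4
(3j)²=2/35 [(2 2 2; 0 0 0)], sign=-1
Σ_t [0,0]: t=0:+1/8 = 1/8
(3j)²=2/35 [(2 2 2; 2 -2 0)], sign=+1
⇒ 4πI² = 20/49
I = (-1)√(20/49/(4π)) = -0.18022375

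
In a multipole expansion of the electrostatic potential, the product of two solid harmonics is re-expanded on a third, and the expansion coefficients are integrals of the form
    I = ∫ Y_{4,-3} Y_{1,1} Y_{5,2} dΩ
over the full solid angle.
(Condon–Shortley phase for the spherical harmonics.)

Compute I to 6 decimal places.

0.085055

Checks pass: Σm=0; 10 even; l₃=5∈[3,5].
(2·4+1)(2·1+1)(2·5+1) = 297
Δ: 0! 8! 2! / 11! → 1/495
sum: t=0:+1/576 = 1/576
3j²(4 1 5; 0 0 0) = Δ·Π!·Σ² = 5/99  (sign -1)
sum: t=0:+1/10080 = 1/10080
3j²(4 1 5; -3 1 2) = Δ·Π!·Σ² = 1/165  (sign -1)
combine: 4πI² = 297·5/99·1/165 = 1/11
take √, sign +1: I = 0.08505478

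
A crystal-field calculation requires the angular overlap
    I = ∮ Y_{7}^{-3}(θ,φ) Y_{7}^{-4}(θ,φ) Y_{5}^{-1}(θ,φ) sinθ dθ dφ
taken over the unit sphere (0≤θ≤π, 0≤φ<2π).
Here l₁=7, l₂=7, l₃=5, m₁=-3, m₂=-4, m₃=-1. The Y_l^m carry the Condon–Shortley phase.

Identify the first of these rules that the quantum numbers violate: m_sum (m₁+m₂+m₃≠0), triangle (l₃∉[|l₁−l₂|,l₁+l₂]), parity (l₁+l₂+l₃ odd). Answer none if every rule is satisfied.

Σmᵢ = -8  ✗
l₃∈[|l₁−l₂|,l₁+l₂]=[0,14], have l₃=5
Σlᵢ = 19 ⇒ odd

m_sum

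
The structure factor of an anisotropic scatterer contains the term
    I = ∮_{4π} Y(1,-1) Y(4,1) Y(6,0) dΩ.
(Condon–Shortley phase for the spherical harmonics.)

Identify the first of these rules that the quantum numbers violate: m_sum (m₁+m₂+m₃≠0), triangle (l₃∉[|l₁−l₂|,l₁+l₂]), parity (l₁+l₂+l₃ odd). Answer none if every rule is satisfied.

m₁+m₂+m₃ = -1 + 1 + 0 = 0  ✓
triangle: |1−4|=3 ≤ l₃=6 ≤ 1+4=5  ✗
parity: l₁+l₂+l₃ = 11 is odd

triangle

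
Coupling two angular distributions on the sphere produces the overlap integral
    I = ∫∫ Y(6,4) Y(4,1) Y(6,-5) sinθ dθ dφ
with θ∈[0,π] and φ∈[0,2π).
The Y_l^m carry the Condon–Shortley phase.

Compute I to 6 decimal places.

0.047465

Checks pass: Σm=0; 16 even; l₃=6∈[2,10].
(2·6+1)(2·4+1)(2·6+1) = 1521
Δ: 4! 8! 4! / 17! → 1/15315300
sum: t=0:+1/829440 t=1:−1/25920 t=2:+1/9216 t=3:−1/25920 t=4:+1/829440 = 7/207360
3j²(6 4 6; 0 0 0) = Δ·Π!·Σ² = 28/2431  (sign +1)
sum: t=1:−1/725760 t=2:+1/967680 = -1/2903040
3j²(6 4 6; 4 1 -5) = Δ·Π!·Σ² = 5/3094  (sign +1)
combine: 4πI² = 1521·28/2431·5/3094 = 90/3179
take √, sign +1: I = 0.04746473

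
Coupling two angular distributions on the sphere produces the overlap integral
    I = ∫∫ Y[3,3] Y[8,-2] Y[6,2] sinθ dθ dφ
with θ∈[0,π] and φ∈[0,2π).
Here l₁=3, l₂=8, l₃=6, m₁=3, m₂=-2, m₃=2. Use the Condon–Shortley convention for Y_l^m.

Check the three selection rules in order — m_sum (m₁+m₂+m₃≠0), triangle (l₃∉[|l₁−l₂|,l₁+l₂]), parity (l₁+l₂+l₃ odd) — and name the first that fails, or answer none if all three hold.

Σmᵢ = 3  ✗
l₃∈[|l₁−l₂|,l₁+l₂]=[5,11], have l₃=6
Σlᵢ = 17 ⇒ odd

m_sum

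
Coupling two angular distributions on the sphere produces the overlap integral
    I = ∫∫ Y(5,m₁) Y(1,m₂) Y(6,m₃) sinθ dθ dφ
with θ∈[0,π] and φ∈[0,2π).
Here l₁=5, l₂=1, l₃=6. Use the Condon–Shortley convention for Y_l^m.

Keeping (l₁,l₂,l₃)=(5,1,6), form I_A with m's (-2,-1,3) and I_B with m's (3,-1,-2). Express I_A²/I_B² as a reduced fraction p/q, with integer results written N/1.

6/1

Same 5,1,6: normalisation and zero-m 3j drop out of the ratio.
A: Δ: 0! 10! 2! / 13! → 1/858; sum: t=0:+1/60480 = 1/60480; 3j²(5 1 6; -2 -1 3) = Δ·Π!·Σ² = 6/143  (sign -1)
B: Δ: 0! 10! 2! / 13! → 1/858; sum: t=0:+1/161280 = 1/161280; 3j²(5 1 6; 3 -1 -2) = Δ·Π!·Σ² = 1/143  (sign +1)
I_A²/I_B² = (6/143)/(1/143) = 6/1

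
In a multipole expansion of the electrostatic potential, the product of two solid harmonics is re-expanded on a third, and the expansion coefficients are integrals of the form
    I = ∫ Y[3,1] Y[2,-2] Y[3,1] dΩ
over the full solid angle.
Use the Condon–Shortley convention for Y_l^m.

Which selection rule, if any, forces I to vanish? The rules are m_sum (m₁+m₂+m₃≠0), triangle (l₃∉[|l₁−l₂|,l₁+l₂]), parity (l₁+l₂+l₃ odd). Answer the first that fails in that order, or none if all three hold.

Σmᵢ = 0  ✓
l₃∈[|l₁−l₂|,l₁+l₂]=[1,5], have l₃=3  ✓
Σlᵢ = 8 ⇒ even  ✓

none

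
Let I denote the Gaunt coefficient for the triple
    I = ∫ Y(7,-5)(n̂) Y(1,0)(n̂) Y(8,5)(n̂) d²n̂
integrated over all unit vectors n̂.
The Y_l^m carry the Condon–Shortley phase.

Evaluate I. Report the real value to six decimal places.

m-sum 0 ✓  L=16 even ✓  6≤8≤8 ✓
Π(2lᵢ+1) = 15×3×17 = 765
triangle coeff Δ(7,1,8) = 1/2040
Σ_t [0,0]: t=0:+1/25401600 = 1/25401600
(3j)²=8/255 [(7 1 8; 0 0 0)], sign=+1
Σ_t [0,0]: t=0:+1/958003200 = 1/958003200
(3j)²=13/680 [(7 1 8; -5 0 5)], sign=-1
⇒ 4πI² = 39/85
I = (-1)√(39/85/(4π)) = -0.19108118

-0.191081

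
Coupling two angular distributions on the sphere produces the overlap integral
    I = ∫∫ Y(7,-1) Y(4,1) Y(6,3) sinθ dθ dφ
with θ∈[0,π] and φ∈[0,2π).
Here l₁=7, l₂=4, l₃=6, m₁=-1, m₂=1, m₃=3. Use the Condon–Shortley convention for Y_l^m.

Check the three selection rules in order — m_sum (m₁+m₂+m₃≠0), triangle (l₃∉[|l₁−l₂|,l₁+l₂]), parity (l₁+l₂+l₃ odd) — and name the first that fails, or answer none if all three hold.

Σmᵢ = 3  ✗
l₃∈[|l₁−l₂|,l₁+l₂]=[3,11], have l₃=6
Σlᵢ = 17 ⇒ odd

m_sum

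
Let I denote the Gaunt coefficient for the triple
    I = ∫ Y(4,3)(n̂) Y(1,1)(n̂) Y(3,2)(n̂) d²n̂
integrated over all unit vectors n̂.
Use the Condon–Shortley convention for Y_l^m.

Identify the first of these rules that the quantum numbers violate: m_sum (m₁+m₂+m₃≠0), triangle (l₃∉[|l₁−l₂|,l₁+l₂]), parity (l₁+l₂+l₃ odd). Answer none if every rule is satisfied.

azimuthal sum: 3 + 1 + 2 = 6  ✗
3 ≤ 3 ≤ 5 (triangle on l)
L = 4 + 1 + 3 = 8 (even)

m_sum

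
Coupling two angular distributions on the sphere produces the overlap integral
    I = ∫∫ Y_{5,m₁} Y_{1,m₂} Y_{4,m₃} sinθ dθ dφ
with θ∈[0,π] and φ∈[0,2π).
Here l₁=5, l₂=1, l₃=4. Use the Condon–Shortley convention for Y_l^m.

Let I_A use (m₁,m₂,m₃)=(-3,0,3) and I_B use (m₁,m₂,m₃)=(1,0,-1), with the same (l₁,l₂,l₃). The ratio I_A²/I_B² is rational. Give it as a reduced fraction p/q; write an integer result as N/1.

2/3

Same 5,1,4: normalisation and zero-m 3j drop out of the ratio.
A: Δ: 2! 8! 0! / 11! → 1/495; sum: t=1:−1/5040 = -1/5040; 3j²(5 1 4; -3 0 3) = Δ·Π!·Σ² = 16/495  (sign +1)
B: Δ: 2! 8! 0! / 11! → 1/495; sum: t=1:−1/720 = -1/720; 3j²(5 1 4; 1 0 -1) = Δ·Π!·Σ² = 8/165  (sign +1)
I_A²/I_B² = (16/495)/(8/165) = 2/3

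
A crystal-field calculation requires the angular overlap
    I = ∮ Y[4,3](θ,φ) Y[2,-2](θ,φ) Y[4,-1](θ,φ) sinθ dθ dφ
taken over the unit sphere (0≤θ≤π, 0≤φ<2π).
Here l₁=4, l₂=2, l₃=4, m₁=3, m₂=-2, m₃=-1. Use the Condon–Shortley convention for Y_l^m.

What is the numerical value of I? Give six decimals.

Rules hold: Σm=0, L=10 even, 2≤4≤6.
N = 9·5·9 = 405
Δ = 2!·6!·2!/11! = 1/13860
Racah Σ t=0..2: t=0:+1/192 t=1:−1/36 t=2:+1/192 = -5/288
⇒ 3j(4 2 4; 0 0 0)² = 20/693, sgn -1
Racah Σ t=0..0: t=0:+1/480 = 1/480
⇒ 3j(4 2 4; 3 -2 -1)² = 3/110, sgn -1
4πI² = N·(3j₀)²·(3jₘ)² = 270/847
I = +1·√(0.318772/4π) = 0.15927046

0.159270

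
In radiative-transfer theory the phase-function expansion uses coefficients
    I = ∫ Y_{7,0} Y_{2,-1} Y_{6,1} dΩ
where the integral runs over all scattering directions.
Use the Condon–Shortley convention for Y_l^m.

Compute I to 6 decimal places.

0.000000

Σlᵢ=15 odd — θ-integrand is odd under cosθ→−cosθ; I=0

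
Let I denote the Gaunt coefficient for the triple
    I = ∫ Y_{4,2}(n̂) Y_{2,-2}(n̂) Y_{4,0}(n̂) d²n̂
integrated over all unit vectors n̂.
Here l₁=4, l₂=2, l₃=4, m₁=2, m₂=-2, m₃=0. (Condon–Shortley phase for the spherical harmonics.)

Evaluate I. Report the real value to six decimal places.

-0.190365

Checks pass: Σm=0; 10 even; l₃=4∈[2,6].
(2·4+1)(2·2+1)(2·4+1) = 405
Δ: 2! 6! 2! / 11! → 1/13860
sum: t=0:+1/192 t=1:−1/36 t=2:+1/192 = -5/288
3j²(4 2 4; 0 0 0) = Δ·Π!·Σ² = 20/693  (sign -1)
sum: t=0:+1/192 = 1/192
3j²(4 2 4; 2 -2 0) = Δ·Π!·Σ² = 3/77  (sign +1)
combine: 4πI² = 405·20/693·3/77 = 2700/5929
take √, sign -1: I = -0.19036462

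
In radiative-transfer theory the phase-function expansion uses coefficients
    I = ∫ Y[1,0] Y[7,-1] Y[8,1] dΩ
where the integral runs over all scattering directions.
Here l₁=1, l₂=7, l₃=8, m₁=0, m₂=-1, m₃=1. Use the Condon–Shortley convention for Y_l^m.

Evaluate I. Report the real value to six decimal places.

m-sum 0 ✓  L=16 even ✓  6≤8≤8 ✓
Π(2lᵢ+1) = 3×15×17 = 765
triangle coeff Δ(1,7,8) = 1/2040
Σ_t [0,0]: t=0:+1/25401600 = 1/25401600
(3j)²=8/255 [(1 7 8; 0 0 0)], sign=+1
Σ_t [0,0]: t=0:+1/29030400 = 1/29030400
(3j)²=21/680 [(1 7 8; 0 -1 1)], sign=-1
⇒ 4πI² = 63/85
I = (-1)√(63/85/(4π)) = -0.24285994

-0.242860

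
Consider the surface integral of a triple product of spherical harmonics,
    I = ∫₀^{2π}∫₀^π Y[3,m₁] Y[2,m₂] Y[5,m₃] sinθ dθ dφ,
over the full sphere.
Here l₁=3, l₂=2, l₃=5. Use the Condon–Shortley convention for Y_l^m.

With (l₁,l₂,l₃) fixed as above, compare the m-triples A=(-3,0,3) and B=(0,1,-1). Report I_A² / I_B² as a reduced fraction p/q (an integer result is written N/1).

7/20

l's match ⇒ only the (l;m) 3-j factors differ between A and B.
A: triangle coeff Δ(3,2,5) = 1/2310; Σ_t [0,0]: t=0:+1/2880 = 1/2880; (3j)²=2/165 [(3 2 5; -3 0 3)], sign=+1
B: triangle coeff Δ(3,2,5) = 1/2310; Σ_t [0,0]: t=0:+1/216 = 1/216; (3j)²=8/231 [(3 2 5; 0 1 -1)], sign=+1
I_A²/I_B² = (2/165)/(8/231) = 7/20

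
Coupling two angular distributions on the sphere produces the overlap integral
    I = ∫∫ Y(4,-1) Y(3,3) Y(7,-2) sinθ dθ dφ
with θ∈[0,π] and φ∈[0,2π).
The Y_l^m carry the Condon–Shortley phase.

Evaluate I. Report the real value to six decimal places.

0.061755

Rules hold: Σm=0, L=14 even, 1≤7≤7.
N = 9·7·15 = 945
Δ = 0!·8!·6!/15! = 1/45045
Racah Σ t=0..0: t=0:+1/20736 = 1/20736
⇒ 3j(4 3 7; 0 0 0)² = 35/1287, sgn -1
Racah Σ t=0..0: t=0:+1/518400 = 1/518400
⇒ 3j(4 3 7; -1 3 -2)² = 4/2145, sgn -1
4πI² = N·(3j₀)²·(3jₘ)² = 980/20449
I = +1·√(0.0479241/4π) = 0.06175499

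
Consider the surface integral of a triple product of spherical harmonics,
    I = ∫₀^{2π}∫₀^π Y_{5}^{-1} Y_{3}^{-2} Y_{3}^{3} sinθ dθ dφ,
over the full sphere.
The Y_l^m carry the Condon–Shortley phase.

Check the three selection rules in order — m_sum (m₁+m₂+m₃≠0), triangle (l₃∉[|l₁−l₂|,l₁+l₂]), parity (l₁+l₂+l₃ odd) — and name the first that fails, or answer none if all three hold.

m₁+m₂+m₃ = -1 − 2 + 3 = 0  ✓
triangle: |5−3|=2 ≤ l₃=3 ≤ 5+3=8  ✓
parity: l₁+l₂+l₃ = 11 is odd  ✗

parity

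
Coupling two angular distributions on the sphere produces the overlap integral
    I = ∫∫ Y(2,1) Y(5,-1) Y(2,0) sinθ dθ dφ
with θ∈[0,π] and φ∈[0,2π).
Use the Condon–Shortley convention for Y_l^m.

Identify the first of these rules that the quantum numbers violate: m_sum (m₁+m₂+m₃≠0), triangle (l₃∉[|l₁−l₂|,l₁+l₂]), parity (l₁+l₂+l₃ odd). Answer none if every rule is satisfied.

azimuthal sum: 1 − 1 + 0 = 0  ✓
3 ≤ 2 ≤ 7 (triangle on l)  ✗
L = 2 + 5 + 2 = 9 (odd)

triangle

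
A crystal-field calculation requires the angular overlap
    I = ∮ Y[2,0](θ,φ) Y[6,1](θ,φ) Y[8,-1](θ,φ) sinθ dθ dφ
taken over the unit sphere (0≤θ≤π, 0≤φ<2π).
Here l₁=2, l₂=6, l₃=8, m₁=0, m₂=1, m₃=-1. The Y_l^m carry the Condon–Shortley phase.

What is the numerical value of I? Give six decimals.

-0.233332

Rules hold: Σm=0, L=16 even, 4≤8≤8.
N = 5·13·17 = 1105
Δ = 0!·4!·12!/17! = 1/30940
Racah Σ t=0..0: t=0:+1/2073600 = 1/2073600
⇒ 3j(2 6 8; 0 0 0)² = 28/1105, sgn +1
Racah Σ t=0..0: t=0:+1/2419200 = 1/2419200
⇒ 3j(2 6 8; 0 1 -1)² = 27/1105, sgn -1
4πI² = N·(3j₀)²·(3jₘ)² = 756/1105
I = -1·√(0.684163/4π) = -0.23333228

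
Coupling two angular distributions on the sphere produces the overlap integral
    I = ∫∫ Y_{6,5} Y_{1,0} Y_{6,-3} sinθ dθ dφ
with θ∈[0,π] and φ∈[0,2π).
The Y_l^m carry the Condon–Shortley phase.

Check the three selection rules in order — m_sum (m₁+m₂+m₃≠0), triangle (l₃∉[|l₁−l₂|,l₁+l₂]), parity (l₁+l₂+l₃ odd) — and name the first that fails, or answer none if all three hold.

m₁+m₂+m₃ = 5 + 0 − 3 = 2  ✗
triangle: |6−1|=5 ≤ l₃=6 ≤ 6+1=7
parity: l₁+l₂+l₃ = 13 is odd

m_sum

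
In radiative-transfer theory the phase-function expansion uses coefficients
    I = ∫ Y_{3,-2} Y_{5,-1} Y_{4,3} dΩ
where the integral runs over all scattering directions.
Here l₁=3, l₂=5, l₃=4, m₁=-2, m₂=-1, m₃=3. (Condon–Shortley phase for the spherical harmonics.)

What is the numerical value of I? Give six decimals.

m-sum 0 ✓  L=12 even ✓  2≤4≤8 ✓
Π(2lᵢ+1) = 7×11×9 = 693
triangle coeff Δ(3,5,4) = 1/180180
Σ_t [1,3]: t=1:−1/576 t=2:+1/144 t=3:−1/576 = 1/288
(3j)²=20/1001 [(3 5 4; 0 0 0)], sign=+1
Σ_t [3,4]: t=3:−1/1440 t=4:+1/17280 = -11/17280
(3j)²=11/468 [(3 5 4; -2 -1 3)], sign=+1
⇒ 4πI² = 55/169
I = (+1)√(55/169/(4π)) = 0.16092854

0.160929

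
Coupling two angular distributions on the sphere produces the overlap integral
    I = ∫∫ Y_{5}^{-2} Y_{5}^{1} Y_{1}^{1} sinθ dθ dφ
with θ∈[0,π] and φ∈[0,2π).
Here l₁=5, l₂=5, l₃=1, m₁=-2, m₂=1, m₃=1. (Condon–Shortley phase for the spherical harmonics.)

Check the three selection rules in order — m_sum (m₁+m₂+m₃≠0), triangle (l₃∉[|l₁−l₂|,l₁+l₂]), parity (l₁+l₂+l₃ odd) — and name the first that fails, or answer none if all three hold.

m₁+m₂+m₃ = -2 + 1 + 1 = 0  ✓
triangle: |5−5|=0 ≤ l₃=1 ≤ 5+5=10  ✓
parity: l₁+l₂+l₃ = 11 is odd  ✗

parity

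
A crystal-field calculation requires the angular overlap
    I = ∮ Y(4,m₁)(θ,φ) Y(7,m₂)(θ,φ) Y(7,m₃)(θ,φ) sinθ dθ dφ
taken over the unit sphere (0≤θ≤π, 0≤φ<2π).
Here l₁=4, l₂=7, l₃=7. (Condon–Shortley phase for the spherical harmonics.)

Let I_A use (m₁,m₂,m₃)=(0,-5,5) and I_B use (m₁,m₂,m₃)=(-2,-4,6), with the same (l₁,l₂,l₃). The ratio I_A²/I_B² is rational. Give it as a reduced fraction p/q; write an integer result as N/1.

6241/7865

l's match ⇒ only the (l;m) 3-j factors differ between A and B.
A: triangle coeff Δ(4,7,7) = 1/58198140; Σ_t [0,2]: t=0:+1/46448640 t=1:−1/13063680 t=2:+1/58060800 = -79/2090188800; (3j)²=68651/5290740 [(4 7 7; 0 -5 5)], sign=-1
B: triangle coeff Δ(4,7,7) = 1/58198140; Σ_t [2,3]: t=2:+1/34836480 t=3:−1/130636800 = 11/522547200; (3j)²=1331/81396 [(4 7 7; -2 -4 6)], sign=-1
I_A²/I_B² = (68651/5290740)/(1331/81396) = 6241/7865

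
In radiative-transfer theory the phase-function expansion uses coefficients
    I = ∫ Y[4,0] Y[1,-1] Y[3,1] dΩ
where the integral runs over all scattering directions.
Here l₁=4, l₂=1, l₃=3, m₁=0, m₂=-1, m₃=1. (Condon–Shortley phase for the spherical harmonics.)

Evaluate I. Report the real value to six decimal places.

Rules hold: Σm=0, L=8 even, 3≤3≤5.
N = 9·3·7 = 189
Δ = 2!·6!·0!/9! = 1/252
Racah Σ t=1..1: t=1:−1/36 = -1/36
⇒ 3j(4 1 3; 0 0 0)² = 4/63, sgn +1
Racah Σ t=0..0: t=0:+1/96 = 1/96
⇒ 3j(4 1 3; 0 -1 1)² = 1/42, sgn +1
4πI² = N·(3j₀)²·(3jₘ)² = 2/7
I = +1·√(0.285714/4π) = 0.15078601

0.150786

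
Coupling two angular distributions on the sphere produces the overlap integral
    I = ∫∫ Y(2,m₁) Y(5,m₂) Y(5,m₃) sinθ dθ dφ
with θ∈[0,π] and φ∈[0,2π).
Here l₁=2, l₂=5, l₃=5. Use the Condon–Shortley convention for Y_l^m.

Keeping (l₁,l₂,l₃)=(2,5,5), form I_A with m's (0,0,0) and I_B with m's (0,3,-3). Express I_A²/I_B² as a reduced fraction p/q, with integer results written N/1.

l's match ⇒ only the (l;m) 3-j factors differ between A and B.
A: triangle coeff Δ(2,5,5) = 1/38610; Σ_t [0,2]: t=0:+1/2880 t=1:−1/576 t=2:+1/2880 = -1/960; (3j)²=10/429 [(2 5 5; 0 0 0)], sign=+1
B: triangle coeff Δ(2,5,5) = 1/38610; Σ_t [0,2]: t=0:+1/161280 t=1:−1/5040 t=2:+1/5760 = -1/53760; (3j)²=1/4290 [(2 5 5; 0 3 -3)], sign=-1
I_A²/I_B² = (10/429)/(1/4290) = 100/1

100/1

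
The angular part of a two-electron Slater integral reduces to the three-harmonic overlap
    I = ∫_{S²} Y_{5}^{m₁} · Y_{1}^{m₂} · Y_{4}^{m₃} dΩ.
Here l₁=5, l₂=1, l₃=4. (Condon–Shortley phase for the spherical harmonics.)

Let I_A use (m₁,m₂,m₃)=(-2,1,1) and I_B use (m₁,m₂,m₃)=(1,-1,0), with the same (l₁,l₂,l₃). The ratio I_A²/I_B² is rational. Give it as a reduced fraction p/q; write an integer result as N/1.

7/5

Same 5,1,4: normalisation and zero-m 3j drop out of the ratio.
A: Δ: 2! 8! 0! / 11! → 1/495; sum: t=2:+1/1440 = 1/1440; 3j²(5 1 4; -2 1 1) = Δ·Π!·Σ² = 7/165  (sign -1)
B: Δ: 2! 8! 0! / 11! → 1/495; sum: t=0:+1/1152 = 1/1152; 3j²(5 1 4; 1 -1 0) = Δ·Π!·Σ² = 1/33  (sign +1)
I_A²/I_B² = (7/165)/(1/33) = 7/5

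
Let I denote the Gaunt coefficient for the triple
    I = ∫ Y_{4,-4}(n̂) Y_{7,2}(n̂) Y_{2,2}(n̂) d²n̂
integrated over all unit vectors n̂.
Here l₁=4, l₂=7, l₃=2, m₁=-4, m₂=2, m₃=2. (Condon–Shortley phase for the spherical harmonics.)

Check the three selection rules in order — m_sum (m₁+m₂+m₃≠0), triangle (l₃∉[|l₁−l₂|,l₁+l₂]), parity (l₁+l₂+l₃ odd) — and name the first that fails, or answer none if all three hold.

Σmᵢ = 0  ✓
l₃∈[|l₁−l₂|,l₁+l₂]=[3,11], have l₃=2  ✗
Σlᵢ = 13 ⇒ odd

triangle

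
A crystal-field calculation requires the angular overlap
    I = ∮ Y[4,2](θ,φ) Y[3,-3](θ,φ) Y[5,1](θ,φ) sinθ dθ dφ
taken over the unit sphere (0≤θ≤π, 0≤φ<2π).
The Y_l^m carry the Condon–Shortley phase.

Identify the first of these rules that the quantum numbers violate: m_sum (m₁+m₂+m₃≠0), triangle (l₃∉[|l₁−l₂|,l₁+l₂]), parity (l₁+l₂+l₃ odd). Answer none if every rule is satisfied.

Σmᵢ = 0  ✓
l₃∈[|l₁−l₂|,l₁+l₂]=[1,7], have l₃=5  ✓
Σlᵢ = 12 ⇒ even  ✓

none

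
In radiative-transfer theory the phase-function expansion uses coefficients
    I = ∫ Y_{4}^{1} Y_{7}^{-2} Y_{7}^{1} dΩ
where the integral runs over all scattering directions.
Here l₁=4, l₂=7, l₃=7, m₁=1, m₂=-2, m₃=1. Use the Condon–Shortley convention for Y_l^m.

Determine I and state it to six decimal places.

0.100255

Checks pass: Σm=0; 18 even; l₃=7∈[3,11].
(2·4+1)(2·7+1)(2·7+1) = 2025
Δ: 4! 4! 10! / 19! → 1/58198140
sum: t=0:+1/17418240 t=1:−1/622080 t=2:+1/230400 t=3:−1/622080 t=4:+1/17418240 = 1/806400
3j²(4 7 7; 0 0 0) = Δ·Π!·Σ² = 2268/230945  (sign -1)
sum: t=0:+1/2073600 t=1:−1/414720 t=2:+1/725760 t=3:−1/11612160 = -37/58060800
3j²(4 7 7; 1 -2 1) = Δ·Π!·Σ² = 4107/646646  (sign -1)
combine: 4πI² = 2025·2268/230945·4107/646646 = 269460270/2133423721
take √, sign +1: I = 0.10025450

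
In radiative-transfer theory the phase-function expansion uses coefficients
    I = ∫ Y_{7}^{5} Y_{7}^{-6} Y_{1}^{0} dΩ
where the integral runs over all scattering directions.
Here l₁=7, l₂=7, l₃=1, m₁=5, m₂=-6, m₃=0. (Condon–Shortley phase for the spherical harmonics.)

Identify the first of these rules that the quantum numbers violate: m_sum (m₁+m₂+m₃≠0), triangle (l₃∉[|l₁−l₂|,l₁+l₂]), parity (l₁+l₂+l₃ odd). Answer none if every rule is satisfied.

m_sum

Σmᵢ = -1  ✗
l₃∈[|l₁−l₂|,l₁+l₂]=[0,14], have l₃=1
Σlᵢ = 15 ⇒ odd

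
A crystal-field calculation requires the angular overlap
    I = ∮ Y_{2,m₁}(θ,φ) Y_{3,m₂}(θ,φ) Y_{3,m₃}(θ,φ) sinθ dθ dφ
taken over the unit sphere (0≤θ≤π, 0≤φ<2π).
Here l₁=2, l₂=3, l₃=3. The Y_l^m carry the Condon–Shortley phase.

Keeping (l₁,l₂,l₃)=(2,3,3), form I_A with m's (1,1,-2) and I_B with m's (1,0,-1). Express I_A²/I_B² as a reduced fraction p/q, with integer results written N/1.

Shared (l₁,l₂,l₃)=(2,3,3): N and (l;000)² cancel in I_A²/I_B².
A: Δ = 2!·2!·4!/9! = 1/3780; Racah Σ t=0..1: t=0:+1/48 t=1:−1/12 = -1/16; ⇒ 3j(2 3 3; 1 1 -2)² = 1/28, sgn +1
B: Δ = 2!·2!·4!/9! = 1/3780; Racah Σ t=0..1: t=0:+1/12 t=1:−1/8 = -1/24; ⇒ 3j(2 3 3; 1 0 -1)² = 1/210, sgn -1
I_A²/I_B² = (1/28)/(1/210) = 15/2

15/2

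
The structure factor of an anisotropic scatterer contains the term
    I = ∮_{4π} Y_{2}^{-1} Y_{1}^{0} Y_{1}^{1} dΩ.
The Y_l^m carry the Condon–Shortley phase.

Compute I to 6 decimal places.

-0.218510

Checks pass: Σm=0; 4 even; l₃=1∈[1,3].
(2·2+1)(2·1+1)(2·1+1) = 45
Δ: 2! 2! 0! / 5! → 1/30
sum: t=1:−1/1 = -1/1
3j²(2 1 1; 0 0 0) = Δ·Π!·Σ² = 2/15  (sign +1)
sum: t=1:−1/2 = -1/2
3j²(2 1 1; -1 0 1) = Δ·Π!·Σ² = 1/10  (sign -1)
combine: 4πI² = 45·2/15·1/10 = 3/5
take √, sign -1: I = -0.21850969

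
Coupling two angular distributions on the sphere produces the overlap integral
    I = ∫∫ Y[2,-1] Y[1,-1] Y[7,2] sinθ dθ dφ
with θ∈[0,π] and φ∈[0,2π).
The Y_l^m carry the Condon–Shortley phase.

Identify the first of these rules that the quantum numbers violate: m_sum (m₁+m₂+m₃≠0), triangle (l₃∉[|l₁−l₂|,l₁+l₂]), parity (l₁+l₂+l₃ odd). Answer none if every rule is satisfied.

azimuthal sum: -1 − 1 + 2 = 0  ✓
1 ≤ 7 ≤ 3 (triangle on l)  ✗
L = 2 + 1 + 7 = 10 (even)

triangle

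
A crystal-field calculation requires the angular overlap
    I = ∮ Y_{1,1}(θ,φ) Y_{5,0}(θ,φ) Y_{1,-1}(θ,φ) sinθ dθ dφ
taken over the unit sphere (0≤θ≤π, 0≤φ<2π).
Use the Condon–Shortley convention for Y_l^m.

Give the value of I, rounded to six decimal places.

triangle: need 4≤l₃≤6, have 1; I=0

0.000000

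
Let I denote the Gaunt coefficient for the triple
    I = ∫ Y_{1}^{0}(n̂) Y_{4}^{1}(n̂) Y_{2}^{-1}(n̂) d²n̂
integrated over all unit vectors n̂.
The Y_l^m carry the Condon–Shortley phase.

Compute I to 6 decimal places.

l₃=2 ∉ [3,5] — triangle fails ⇒ I = 0

0.000000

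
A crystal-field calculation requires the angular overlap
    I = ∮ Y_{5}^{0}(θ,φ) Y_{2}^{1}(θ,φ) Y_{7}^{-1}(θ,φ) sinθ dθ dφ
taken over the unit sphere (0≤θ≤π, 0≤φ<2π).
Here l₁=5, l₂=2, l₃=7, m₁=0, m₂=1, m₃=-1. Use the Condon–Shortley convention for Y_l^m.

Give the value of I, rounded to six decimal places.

-0.207724

Checks pass: Σm=0; 14 even; l₃=7∈[3,7].
(2·5+1)(2·2+1)(2·7+1) = 825
Δ: 0! 10! 4! / 15! → 1/15015
sum: t=0:+1/57600 = 1/57600
3j²(5 2 7; 0 0 0) = Δ·Π!·Σ² = 21/715  (sign -1)
sum: t=0:+1/86400 = 1/86400
3j²(5 2 7; 0 1 -1) = Δ·Π!·Σ² = 16/715  (sign +1)
combine: 4πI² = 825·21/715·16/715 = 1008/1859
take √, sign -1: I = -0.20772350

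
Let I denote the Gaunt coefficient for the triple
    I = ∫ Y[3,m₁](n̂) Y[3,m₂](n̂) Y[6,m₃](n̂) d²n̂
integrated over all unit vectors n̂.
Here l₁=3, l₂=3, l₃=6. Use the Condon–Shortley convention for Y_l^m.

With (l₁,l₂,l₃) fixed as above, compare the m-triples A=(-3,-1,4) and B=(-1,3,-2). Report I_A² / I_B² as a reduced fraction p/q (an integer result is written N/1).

15/2

Same 3,3,6: normalisation and zero-m 3j drop out of the ratio.
A: Δ: 0! 6! 6! / 13! → 1/12012; sum: t=0:+1/34560 = 1/34560; 3j²(3 3 6; -3 -1 4) = Δ·Π!·Σ² = 5/286  (sign +1)
B: Δ: 0! 6! 6! / 13! → 1/12012; sum: t=0:+1/34560 = 1/34560; 3j²(3 3 6; -1 3 -2) = Δ·Π!·Σ² = 1/429  (sign +1)
I_A²/I_B² = (5/286)/(1/429) = 15/2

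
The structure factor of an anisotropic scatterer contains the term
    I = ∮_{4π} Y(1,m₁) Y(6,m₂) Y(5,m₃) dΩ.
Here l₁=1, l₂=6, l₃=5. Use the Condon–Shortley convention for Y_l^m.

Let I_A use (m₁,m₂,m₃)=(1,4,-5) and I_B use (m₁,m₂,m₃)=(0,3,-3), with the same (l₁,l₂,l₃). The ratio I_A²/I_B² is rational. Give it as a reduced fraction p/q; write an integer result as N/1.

l's match ⇒ only the (l;m) 3-j factors differ between A and B.
A: triangle coeff Δ(1,6,5) = 1/858; Σ_t [0,0]: t=0:+1/7257600 = 1/7257600; (3j)²=1/858 [(1 6 5; 1 4 -5)], sign=+1
B: triangle coeff Δ(1,6,5) = 1/858; Σ_t [1,1]: t=1:−1/80640 = -1/80640; (3j)²=9/286 [(1 6 5; 0 3 -3)], sign=-1
I_A²/I_B² = (1/858)/(9/286) = 1/27

1/27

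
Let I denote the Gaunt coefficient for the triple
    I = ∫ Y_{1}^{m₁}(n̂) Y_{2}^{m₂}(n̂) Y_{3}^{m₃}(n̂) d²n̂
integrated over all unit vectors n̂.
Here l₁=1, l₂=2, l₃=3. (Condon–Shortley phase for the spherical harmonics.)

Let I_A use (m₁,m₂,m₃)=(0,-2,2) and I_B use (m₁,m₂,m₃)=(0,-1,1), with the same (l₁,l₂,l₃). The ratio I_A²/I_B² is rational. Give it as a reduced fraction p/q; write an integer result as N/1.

Same 1,2,3: normalisation and zero-m 3j drop out of the ratio.
A: Δ: 0! 2! 4! / 7! → 1/105; sum: t=0:+1/24 = 1/24; 3j²(1 2 3; 0 -2 2) = Δ·Π!·Σ² = 1/21  (sign -1)
B: Δ: 0! 2! 4! / 7! → 1/105; sum: t=0:+1/6 = 1/6; 3j²(1 2 3; 0 -1 1) = Δ·Π!·Σ² = 8/105  (sign +1)
I_A²/I_B² = (1/21)/(8/105) = 5/8

5/8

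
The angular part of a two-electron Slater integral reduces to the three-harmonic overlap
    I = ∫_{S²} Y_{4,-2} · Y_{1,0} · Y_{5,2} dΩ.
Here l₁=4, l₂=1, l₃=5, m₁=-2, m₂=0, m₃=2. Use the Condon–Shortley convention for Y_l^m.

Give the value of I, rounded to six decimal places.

0.225034

Checks pass: Σm=0; 10 even; l₃=5∈[3,5].
(2·4+1)(2·1+1)(2·5+1) = 297
Δ: 0! 8! 2! / 11! → 1/495
sum: t=0:+1/576 = 1/576
3j²(4 1 5; 0 0 0) = Δ·Π!·Σ² = 5/99  (sign -1)
sum: t=0:+1/1440 = 1/1440
3j²(4 1 5; -2 0 2) = Δ·Π!·Σ² = 7/165  (sign -1)
combine: 4πI² = 297·5/99·7/165 = 7/11
take √, sign +1: I = 0.22503380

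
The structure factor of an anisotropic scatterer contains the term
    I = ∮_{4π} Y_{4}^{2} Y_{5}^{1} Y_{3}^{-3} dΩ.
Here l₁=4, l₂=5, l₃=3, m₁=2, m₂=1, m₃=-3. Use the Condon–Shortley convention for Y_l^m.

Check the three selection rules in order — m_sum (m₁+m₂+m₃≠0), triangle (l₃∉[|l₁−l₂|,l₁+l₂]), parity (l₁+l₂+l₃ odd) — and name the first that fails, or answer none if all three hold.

azimuthal sum: 2 + 1 − 3 = 0  ✓
1 ≤ 3 ≤ 9 (triangle on l)  ✓
L = 4 + 5 + 3 = 12 (even)  ✓

none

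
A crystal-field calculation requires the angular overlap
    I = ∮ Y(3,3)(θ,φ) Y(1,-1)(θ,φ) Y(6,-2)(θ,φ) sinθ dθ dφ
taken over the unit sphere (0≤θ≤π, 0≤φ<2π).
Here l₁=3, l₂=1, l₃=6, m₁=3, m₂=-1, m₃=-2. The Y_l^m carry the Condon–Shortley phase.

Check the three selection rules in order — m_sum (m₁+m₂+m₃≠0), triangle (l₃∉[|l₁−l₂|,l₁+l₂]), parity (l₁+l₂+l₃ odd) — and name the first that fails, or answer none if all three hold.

m₁+m₂+m₃ = 3 − 1 − 2 = 0  ✓
triangle: |3−1|=2 ≤ l₃=6 ≤ 3+1=4  ✗
parity: l₁+l₂+l₃ = 10 is even

triangle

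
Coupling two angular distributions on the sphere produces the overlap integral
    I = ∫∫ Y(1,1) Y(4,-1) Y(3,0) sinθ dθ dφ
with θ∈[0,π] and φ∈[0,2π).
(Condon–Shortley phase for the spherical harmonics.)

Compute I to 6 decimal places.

-0.194664

Rules hold: Σm=0, L=8 even, 3≤3≤5.
N = 3·9·7 = 189
Δ = 2!·0!·6!/9! = 1/252
Racah Σ t=1..1: t=1:−1/36 = -1/36
⇒ 3j(1 4 3; 0 0 0)² = 4/63, sgn +1
Racah Σ t=0..0: t=0:+1/72 = 1/72
⇒ 3j(1 4 3; 1 -1 0)² = 5/126, sgn -1
4πI² = N·(3j₀)²·(3jₘ)² = 10/21
I = -1·√(0.47619/4π) = -0.19466390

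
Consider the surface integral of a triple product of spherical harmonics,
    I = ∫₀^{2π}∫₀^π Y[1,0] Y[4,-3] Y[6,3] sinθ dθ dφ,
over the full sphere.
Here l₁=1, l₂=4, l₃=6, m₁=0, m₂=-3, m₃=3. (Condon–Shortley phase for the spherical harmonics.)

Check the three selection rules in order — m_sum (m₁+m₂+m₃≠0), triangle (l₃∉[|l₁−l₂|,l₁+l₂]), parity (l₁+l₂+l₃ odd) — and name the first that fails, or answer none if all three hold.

m₁+m₂+m₃ = 0 − 3 + 3 = 0  ✓
triangle: |1−4|=3 ≤ l₃=6 ≤ 1+4=5  ✗
parity: l₁+l₂+l₃ = 11 is odd

triangle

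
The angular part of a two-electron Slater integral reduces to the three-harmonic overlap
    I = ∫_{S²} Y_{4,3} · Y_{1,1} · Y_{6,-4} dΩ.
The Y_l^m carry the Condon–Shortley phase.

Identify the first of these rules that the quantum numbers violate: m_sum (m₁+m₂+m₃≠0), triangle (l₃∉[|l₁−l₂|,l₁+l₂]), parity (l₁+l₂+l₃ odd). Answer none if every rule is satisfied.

triangle

Σmᵢ = 0  ✓
l₃∈[|l₁−l₂|,l₁+l₂]=[3,5], have l₃=6  ✗
Σlᵢ = 11 ⇒ odd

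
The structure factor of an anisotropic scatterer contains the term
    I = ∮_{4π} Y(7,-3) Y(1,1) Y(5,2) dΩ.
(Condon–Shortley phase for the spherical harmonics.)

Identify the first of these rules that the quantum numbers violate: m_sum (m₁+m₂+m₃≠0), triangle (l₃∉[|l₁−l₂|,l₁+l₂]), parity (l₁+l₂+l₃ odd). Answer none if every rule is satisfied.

Σmᵢ = 0  ✓
l₃∈[|l₁−l₂|,l₁+l₂]=[6,8], have l₃=5  ✗
Σlᵢ = 13 ⇒ odd

triangle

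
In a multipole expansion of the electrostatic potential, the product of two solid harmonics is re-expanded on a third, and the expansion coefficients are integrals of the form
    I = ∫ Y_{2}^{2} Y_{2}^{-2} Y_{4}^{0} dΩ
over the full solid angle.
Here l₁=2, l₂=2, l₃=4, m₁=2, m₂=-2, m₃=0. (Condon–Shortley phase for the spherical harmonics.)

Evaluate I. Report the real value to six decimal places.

0.040299

Checks pass: Σm=0; 8 even; l₃=4∈[0,4].
(2·2+1)(2·2+1)(2·4+1) = 225
Δ: 0! 4! 4! / 9! → 1/630
sum: t=0:+1/16 = 1/16
3j²(2 2 4; 0 0 0) = Δ·Π!·Σ² = 2/35  (sign +1)
sum: t=0:+1/576 = 1/576
3j²(2 2 4; 2 -2 0) = Δ·Π!·Σ² = 1/630  (sign +1)
combine: 4πI² = 225·2/35·1/630 = 1/49
take √, sign +1: I = 0.04029926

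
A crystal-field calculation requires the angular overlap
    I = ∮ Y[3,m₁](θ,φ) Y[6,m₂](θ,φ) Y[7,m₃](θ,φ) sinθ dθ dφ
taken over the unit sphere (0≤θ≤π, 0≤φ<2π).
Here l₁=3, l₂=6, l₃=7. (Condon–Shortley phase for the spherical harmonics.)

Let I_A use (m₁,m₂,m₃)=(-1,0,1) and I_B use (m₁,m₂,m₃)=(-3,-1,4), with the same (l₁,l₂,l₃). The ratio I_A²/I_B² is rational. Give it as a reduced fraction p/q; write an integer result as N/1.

Shared (l₁,l₂,l₃)=(3,6,7): N and (l;000)² cancel in I_A²/I_B².
A: Δ = 2!·4!·10!/17! = 1/2042040; Racah Σ t=0..2: t=0:+1/829440 t=1:−1/86400 t=2:+1/138240 = -13/4147200; ⇒ 3j(3 6 7; -1 0 1)² = 13/3740, sgn -1
B: Δ = 2!·4!·10!/17! = 1/2042040; Racah Σ t=2..2: t=2:+1/1451520 = 1/1451520; ⇒ 3j(3 6 7; -3 -1 4)² = 75/3094, sgn -1
I_A²/I_B² = (13/3740)/(75/3094) = 1183/8250

1183/8250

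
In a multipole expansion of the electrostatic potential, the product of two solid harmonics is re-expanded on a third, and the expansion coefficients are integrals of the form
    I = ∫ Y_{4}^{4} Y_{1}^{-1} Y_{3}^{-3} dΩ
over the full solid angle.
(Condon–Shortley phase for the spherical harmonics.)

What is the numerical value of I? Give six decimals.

Rules hold: Σm=0, L=8 even, 3≤3≤5.
N = 9·3·7 = 189
Δ = 2!·6!·0!/9! = 1/252
Racah Σ t=1..1: t=1:−1/36 = -1/36
⇒ 3j(4 1 3; 0 0 0)² = 4/63, sgn +1
Racah Σ t=0..0: t=0:+1/1440 = 1/1440
⇒ 3j(4 1 3; 4 -1 -3)² = 1/9, sgn +1
4πI² = N·(3j₀)²·(3jₘ)² = 4/3
I = +1·√(1.33333/4π) = 0.32573501

0.325735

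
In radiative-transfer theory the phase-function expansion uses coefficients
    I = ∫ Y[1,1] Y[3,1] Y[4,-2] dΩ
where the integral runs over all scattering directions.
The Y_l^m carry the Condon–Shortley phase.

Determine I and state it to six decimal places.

Rules hold: Σm=0, L=8 even, 2≤4≤4.
N = 3·7·9 = 189
Δ = 0!·2!·6!/9! = 1/252
Racah Σ t=0..0: t=0:+1/36 = 1/36
⇒ 3j(1 3 4; 0 0 0)² = 4/63, sgn +1
Racah Σ t=0..0: t=0:+1/96 = 1/96
⇒ 3j(1 3 4; 1 1 -2)² = 5/84, sgn +1
4πI² = N·(3j₀)²·(3jₘ)² = 5/7
I = +1·√(0.714286/4π) = 0.23841361

0.238414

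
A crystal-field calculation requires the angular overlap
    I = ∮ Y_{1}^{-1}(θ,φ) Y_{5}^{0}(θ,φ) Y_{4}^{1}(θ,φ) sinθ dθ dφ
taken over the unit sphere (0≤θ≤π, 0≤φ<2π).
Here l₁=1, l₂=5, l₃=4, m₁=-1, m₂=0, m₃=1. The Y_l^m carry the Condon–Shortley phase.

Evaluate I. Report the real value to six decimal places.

0.155288

Rules hold: Σm=0, L=10 even, 4≤4≤6.
N = 3·11·9 = 297
Δ = 2!·0!·8!/11! = 1/495
Racah Σ t=1..1: t=1:−1/576 = -1/576
⇒ 3j(1 5 4; 0 0 0)² = 5/99, sgn -1
Racah Σ t=2..2: t=2:+1/1440 = 1/1440
⇒ 3j(1 5 4; -1 0 1)² = 2/99, sgn -1
4πI² = N·(3j₀)²·(3jₘ)² = 10/33
I = +1·√(0.30303/4π) = 0.15528807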